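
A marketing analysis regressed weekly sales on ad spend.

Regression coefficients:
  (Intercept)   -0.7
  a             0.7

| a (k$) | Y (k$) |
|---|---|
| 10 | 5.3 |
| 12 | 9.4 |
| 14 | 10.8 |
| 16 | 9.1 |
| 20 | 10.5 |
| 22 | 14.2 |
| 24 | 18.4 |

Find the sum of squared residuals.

SSE = 22.12

a=10: Ŷ = -0.7 + 0.7·10 = 6.3; r = 5.3 − 6.3 = -1
a=12: Ŷ = -0.7 + 0.7·12 = 7.7; r = 9.4 − 7.7 = 1.7
a=14: Ŷ = -0.7 + 0.7·14 = 9.1; r = 10.8 − 9.1 = 1.7
a=16: Ŷ = -0.7 + 0.7·16 = 10.5; r = 9.1 − 10.5 = -1.4
a=20: Ŷ = -0.7 + 0.7·20 = 13.3; r = 10.5 − 13.3 = -2.8
a=22: Ŷ = -0.7 + 0.7·22 = 14.7; r = 14.2 − 14.7 = -0.5
a=24: Ŷ = -0.7 + 0.7·24 = 16.1; r = 18.4 − 16.1 = 2.3
SSE = 1 + 2.89 + 2.89 + 1.96 + 7.84 + 0.25 + 5.29 = 22.12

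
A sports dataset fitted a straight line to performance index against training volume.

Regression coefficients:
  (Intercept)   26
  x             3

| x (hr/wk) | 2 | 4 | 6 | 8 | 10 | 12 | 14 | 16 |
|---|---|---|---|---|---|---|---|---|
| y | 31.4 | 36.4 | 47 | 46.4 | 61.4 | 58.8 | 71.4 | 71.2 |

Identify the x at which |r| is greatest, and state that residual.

x=2: ŷ = 26 + 3·2 = 32; r = 31.4 − 32 = -0.6
x=4: ŷ = 26 + 3·4 = 38; r = 36.4 − 38 = -1.6
x=6: ŷ = 26 + 3·6 = 44; r = 47 − 44 = 3
x=8: ŷ = 26 + 3·8 = 50; r = 46.4 − 50 = -3.6
x=10: ŷ = 26 + 3·10 = 56; r = 61.4 − 56 = 5.4
x=12: ŷ = 26 + 3·12 = 62; r = 58.8 − 62 = -3.2
x=14: ŷ = 26 + 3·14 = 68; r = 71.4 − 68 = 3.4
x=16: ŷ = 26 + 3·16 = 74; r = 71.2 − 74 = -2.8
Largest |r| is 5.4 at x = 10, residual 5.4.

x = 10, r = 5.4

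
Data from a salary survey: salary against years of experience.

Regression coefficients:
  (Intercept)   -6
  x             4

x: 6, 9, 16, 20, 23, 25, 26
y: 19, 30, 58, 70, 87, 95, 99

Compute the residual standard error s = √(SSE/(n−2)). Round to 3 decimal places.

s = 2.000

x=6: ŷ = -6 + 4·6 = 18; r = 19 − 18 = 1
x=9: ŷ = -6 + 4·9 = 30; r = 30 − 30 = 0
x=16: ŷ = -6 + 4·16 = 58; r = 58 − 58 = 0
x=20: ŷ = -6 + 4·20 = 74; r = 70 − 74 = -4
x=23: ŷ = -6 + 4·23 = 86; r = 87 − 86 = 1
x=25: ŷ = -6 + 4·25 = 94; r = 95 − 94 = 1
x=26: ŷ = -6 + 4·26 = 98; r = 99 − 98 = 1
SSE = 1 + 0 + 0 + 16 + 1 + 1 + 1 = 20
s = √(20/5) = √4 ≈ 2.000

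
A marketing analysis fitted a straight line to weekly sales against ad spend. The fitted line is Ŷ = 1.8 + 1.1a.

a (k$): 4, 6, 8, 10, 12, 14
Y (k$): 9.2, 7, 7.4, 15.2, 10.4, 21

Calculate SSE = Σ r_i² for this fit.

a=4: Ŷ = 1.8 + 1.1·4 = 6.2; r = 9.2 − 6.2 = 3
a=6: Ŷ = 1.8 + 1.1·6 = 8.4; r = 7 − 8.4 = -1.4
a=8: Ŷ = 1.8 + 1.1·8 = 10.6; r = 7.4 − 10.6 = -3.2
a=10: Ŷ = 1.8 + 1.1·10 = 12.8; r = 15.2 − 12.8 = 2.4
a=12: Ŷ = 1.8 + 1.1·12 = 15; r = 10.4 − 15 = -4.6
a=14: Ŷ = 1.8 + 1.1·14 = 17.2; r = 21 − 17.2 = 3.8
SSE = 9 + 1.96 + 10.24 + 5.76 + 21.16 + 14.44 = 62.56

SSE = 62.56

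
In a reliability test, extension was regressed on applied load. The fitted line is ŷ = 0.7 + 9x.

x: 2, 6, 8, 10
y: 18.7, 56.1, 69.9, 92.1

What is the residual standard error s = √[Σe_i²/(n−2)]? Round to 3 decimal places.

x=2: ŷ = 0.7 + 9·2 = 18.7; e = 18.7 − 18.7 = 0
x=6: ŷ = 0.7 + 9·6 = 54.7; e = 56.1 − 54.7 = 1.4
x=8: ŷ = 0.7 + 9·8 = 72.7; e = 69.9 − 72.7 = -2.8
x=10: ŷ = 0.7 + 9·10 = 90.7; e = 92.1 − 90.7 = 1.4
SSE = 0 + 1.96 + 7.84 + 1.96 = 11.76
s = √(11.76/2) = √5.88 ≈ 2.425

s = 2.425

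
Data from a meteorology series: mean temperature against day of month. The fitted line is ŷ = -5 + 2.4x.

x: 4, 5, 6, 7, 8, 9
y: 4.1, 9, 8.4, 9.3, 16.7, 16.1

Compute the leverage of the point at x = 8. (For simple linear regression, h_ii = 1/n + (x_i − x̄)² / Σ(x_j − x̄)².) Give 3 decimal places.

x̄ = (4 + 5 + 6 + 7 + 8 + 9)/6 = 6.5
Σ(x − x̄)² = 6.25 + 2.25 + 0.25 + 0.25 + 2.25 + 6.25 = 17.5
h = 1/6 + (1.5)²/17.5 = 0.166667 + 0.128571 = 0.295

h = 0.295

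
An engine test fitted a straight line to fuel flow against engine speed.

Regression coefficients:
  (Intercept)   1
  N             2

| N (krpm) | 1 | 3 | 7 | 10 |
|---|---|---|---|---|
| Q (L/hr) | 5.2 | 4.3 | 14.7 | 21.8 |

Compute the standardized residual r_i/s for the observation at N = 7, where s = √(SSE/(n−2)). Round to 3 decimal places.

-0.118

N=1: Q̂ = 1 + 2·1 = 3; r = 5.2 − 3 = 2.2
N=3: Q̂ = 1 + 2·3 = 7; r = 4.3 − 7 = -2.7
N=7: Q̂ = 1 + 2·7 = 15; r = 14.7 − 15 = -0.3
N=10: Q̂ = 1 + 2·10 = 21; r = 21.8 − 21 = 0.8
SSE = 4.84 + 7.29 + 0.09 + 0.64 = 12.86
s = √(12.86/2) = 2.53574
r/s = -0.3 / 2.53574 = -0.118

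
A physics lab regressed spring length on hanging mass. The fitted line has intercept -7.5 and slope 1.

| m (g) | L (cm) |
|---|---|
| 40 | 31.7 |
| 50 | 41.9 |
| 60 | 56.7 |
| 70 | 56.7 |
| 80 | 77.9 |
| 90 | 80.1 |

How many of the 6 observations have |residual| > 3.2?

m=40: L̂ = -7.5 + 40 = 32.5; e = 31.7 − 32.5 = -0.8
m=50: L̂ = -7.5 + 50 = 42.5; e = 41.9 − 42.5 = -0.6
m=60: L̂ = -7.5 + 60 = 52.5; e = 56.7 − 52.5 = 4.2
m=70: L̂ = -7.5 + 70 = 62.5; e = 56.7 − 62.5 = -5.8
m=80: L̂ = -7.5 + 80 = 72.5; e = 77.9 − 72.5 = 5.4
m=90: L̂ = -7.5 + 90 = 82.5; e = 80.1 − 82.5 = -2.4
|e| > 3.2: m=60 (|e|=4.2), m=70 (|e|=5.8), m=80 (|e|=5.4) → 3

3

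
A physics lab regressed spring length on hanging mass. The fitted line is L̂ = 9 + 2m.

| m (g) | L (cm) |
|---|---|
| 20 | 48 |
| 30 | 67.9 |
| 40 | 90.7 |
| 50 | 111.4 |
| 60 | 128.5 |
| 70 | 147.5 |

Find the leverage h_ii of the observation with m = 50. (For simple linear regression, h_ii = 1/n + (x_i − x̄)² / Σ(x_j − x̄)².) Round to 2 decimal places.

m̄ = (20 + 30 + 40 + 50 + 60 + 70)/6 = 45
Σ(m − m̄)² = 625 + 225 + 25 + 25 + 225 + 625 = 1750
h = 1/6 + (5)²/1750 = 0.166667 + 0.0142857 = 0.18

h = 0.18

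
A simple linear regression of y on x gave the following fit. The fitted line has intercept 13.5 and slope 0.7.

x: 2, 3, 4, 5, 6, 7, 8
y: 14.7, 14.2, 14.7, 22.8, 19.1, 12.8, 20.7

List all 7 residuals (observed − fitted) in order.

-0.2, -1.4, -1.6, 5.8, 1.4, -5.6, 1.6

x=2: ŷ = 13.5 + 0.7·2 = 14.9; r = 14.7 − 14.9 = -0.2
x=3: ŷ = 13.5 + 0.7·3 = 15.6; r = 14.2 − 15.6 = -1.4
x=4: ŷ = 13.5 + 0.7·4 = 16.3; r = 14.7 − 16.3 = -1.6
x=5: ŷ = 13.5 + 0.7·5 = 17; r = 22.8 − 17 = 5.8
x=6: ŷ = 13.5 + 0.7·6 = 17.7; r = 19.1 − 17.7 = 1.4
x=7: ŷ = 13.5 + 0.7·7 = 18.4; r = 12.8 − 18.4 = -5.6
x=8: ŷ = 13.5 + 0.7·8 = 19.1; r = 20.7 − 19.1 = 1.6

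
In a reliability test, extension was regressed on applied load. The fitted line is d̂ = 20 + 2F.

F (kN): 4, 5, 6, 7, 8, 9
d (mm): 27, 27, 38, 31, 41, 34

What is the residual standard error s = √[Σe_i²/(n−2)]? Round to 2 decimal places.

F=4: d̂ = 20 + 2·4 = 28; e = 27 − 28 = -1
F=5: d̂ = 20 + 2·5 = 30; e = 27 − 30 = -3
F=6: d̂ = 20 + 2·6 = 32; e = 38 − 32 = 6
F=7: d̂ = 20 + 2·7 = 34; e = 31 − 34 = -3
F=8: d̂ = 20 + 2·8 = 36; e = 41 − 36 = 5
F=9: d̂ = 20 + 2·9 = 38; e = 34 − 38 = -4
SSE = 1 + 9 + 36 + 9 + 25 + 16 = 96
s = √(96/4) = √24 ≈ 4.90

s = 4.90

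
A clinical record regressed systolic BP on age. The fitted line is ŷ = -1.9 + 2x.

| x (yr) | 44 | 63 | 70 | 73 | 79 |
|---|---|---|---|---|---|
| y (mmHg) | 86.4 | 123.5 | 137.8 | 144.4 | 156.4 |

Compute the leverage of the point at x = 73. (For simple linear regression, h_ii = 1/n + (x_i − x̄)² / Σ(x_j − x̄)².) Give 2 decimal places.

x̄ = (44 + 63 + 70 + 73 + 79)/5 = 65.8
Σ(x − x̄)² = 475.24 + 7.84 + 17.64 + 51.84 + 174.24 = 726.8
h = 1/5 + (7.2)²/726.8 = 0.2 + 0.0713264 = 0.27

h = 0.27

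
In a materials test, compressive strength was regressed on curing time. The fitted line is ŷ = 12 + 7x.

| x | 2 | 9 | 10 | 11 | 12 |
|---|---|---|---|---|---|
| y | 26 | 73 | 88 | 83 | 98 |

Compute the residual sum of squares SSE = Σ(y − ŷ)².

x=2: ŷ = 12 + 7·2 = 26; e = 26 − 26 = 0
x=9: ŷ = 12 + 7·9 = 75; e = 73 − 75 = -2
x=10: ŷ = 12 + 7·10 = 82; e = 88 − 82 = 6
x=11: ŷ = 12 + 7·11 = 89; e = 83 − 89 = -6
x=12: ŷ = 12 + 7·12 = 96; e = 98 − 96 = 2
SSE = 0 + 4 + 36 + 36 + 4 = 80

SSE = 80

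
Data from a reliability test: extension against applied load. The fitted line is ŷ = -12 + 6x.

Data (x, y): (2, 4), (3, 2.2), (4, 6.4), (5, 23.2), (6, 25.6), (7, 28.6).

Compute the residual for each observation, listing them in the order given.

x=2: ŷ = -12 + 6·2 = 0; r = 4 − 0 = 4
x=3: ŷ = -12 + 6·3 = 6; r = 2.2 − 6 = -3.8
x=4: ŷ = -12 + 6·4 = 12; r = 6.4 − 12 = -5.6
x=5: ŷ = -12 + 6·5 = 18; r = 23.2 − 18 = 5.2
x=6: ŷ = -12 + 6·6 = 24; r = 25.6 − 24 = 1.6
x=7: ŷ = -12 + 6·7 = 30; r = 28.6 − 30 = -1.4

4, -3.8, -5.6, 5.2, 1.6, -1.4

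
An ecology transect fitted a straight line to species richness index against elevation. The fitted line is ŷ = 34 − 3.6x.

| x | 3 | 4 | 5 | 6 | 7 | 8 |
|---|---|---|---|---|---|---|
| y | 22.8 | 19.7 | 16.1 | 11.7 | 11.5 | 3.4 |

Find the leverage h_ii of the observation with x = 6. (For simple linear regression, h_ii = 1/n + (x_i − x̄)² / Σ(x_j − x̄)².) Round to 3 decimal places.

h = 0.181

x̄ = (3 + 4 + 5 + 6 + 7 + 8)/6 = 5.5
Σ(x − x̄)² = 6.25 + 2.25 + 0.25 + 0.25 + 2.25 + 6.25 = 17.5
h = 1/6 + (0.5)²/17.5 = 0.166667 + 0.0142857 = 0.181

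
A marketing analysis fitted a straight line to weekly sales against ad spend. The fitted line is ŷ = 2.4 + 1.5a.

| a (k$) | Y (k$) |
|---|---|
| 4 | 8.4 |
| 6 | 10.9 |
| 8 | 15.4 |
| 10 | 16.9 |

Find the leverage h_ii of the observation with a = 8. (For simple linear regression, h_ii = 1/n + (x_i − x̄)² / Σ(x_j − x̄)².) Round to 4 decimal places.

ā = (4 + 6 + 8 + 10)/4 = 7
Σ(a − ā)² = 9 + 1 + 1 + 9 = 20
h = 1/4 + (1)²/20 = 0.25 + 0.05 = 0.3000

h = 0.3000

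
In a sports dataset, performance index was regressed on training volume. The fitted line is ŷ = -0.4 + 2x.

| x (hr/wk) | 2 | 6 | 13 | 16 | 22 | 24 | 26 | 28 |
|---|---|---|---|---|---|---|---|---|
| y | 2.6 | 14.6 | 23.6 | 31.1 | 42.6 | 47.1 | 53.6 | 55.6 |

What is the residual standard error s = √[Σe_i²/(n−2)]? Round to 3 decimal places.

x=2: ŷ = -0.4 + 2·2 = 3.6; e = 2.6 − 3.6 = -1
x=6: ŷ = -0.4 + 2·6 = 11.6; e = 14.6 − 11.6 = 3
x=13: ŷ = -0.4 + 2·13 = 25.6; e = 23.6 − 25.6 = -2
x=16: ŷ = -0.4 + 2·16 = 31.6; e = 31.1 − 31.6 = -0.5
x=22: ŷ = -0.4 + 2·22 = 43.6; e = 42.6 − 43.6 = -1
x=24: ŷ = -0.4 + 2·24 = 47.6; e = 47.1 − 47.6 = -0.5
x=26: ŷ = -0.4 + 2·26 = 51.6; e = 53.6 − 51.6 = 2
x=28: ŷ = -0.4 + 2·28 = 55.6; e = 55.6 − 55.6 = 0
SSE = 1 + 9 + 4 + 0.25 + 1 + 0.25 + 4 + 0 = 19.5
s = √(19.5/6) = √3.25 ≈ 1.803

s = 1.803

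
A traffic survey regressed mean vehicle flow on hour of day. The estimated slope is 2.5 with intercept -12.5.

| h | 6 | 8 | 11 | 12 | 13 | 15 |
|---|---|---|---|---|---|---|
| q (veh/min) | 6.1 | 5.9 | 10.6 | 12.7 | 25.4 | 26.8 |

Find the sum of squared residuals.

SSE = 90.32

h=6: ŷ = -12.5 + 2.5·6 = 2.5; e = 6.1 − 2.5 = 3.6
h=8: ŷ = -12.5 + 2.5·8 = 7.5; e = 5.9 − 7.5 = -1.6
h=11: ŷ = -12.5 + 2.5·11 = 15; e = 10.6 − 15 = -4.4
h=12: ŷ = -12.5 + 2.5·12 = 17.5; e = 12.7 − 17.5 = -4.8
h=13: ŷ = -12.5 + 2.5·13 = 20; e = 25.4 − 20 = 5.4
h=15: ŷ = -12.5 + 2.5·15 = 25; e = 26.8 − 25 = 1.8
SSE = 12.96 + 2.56 + 19.36 + 23.04 + 29.16 + 3.24 = 90.32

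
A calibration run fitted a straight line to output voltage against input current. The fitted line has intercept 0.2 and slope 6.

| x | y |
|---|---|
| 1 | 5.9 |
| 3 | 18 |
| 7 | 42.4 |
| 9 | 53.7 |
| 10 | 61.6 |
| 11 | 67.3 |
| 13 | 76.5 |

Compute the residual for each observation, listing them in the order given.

x=1: ŷ = 0.2 + 6·1 = 6.2; e = 5.9 − 6.2 = -0.3
x=3: ŷ = 0.2 + 6·3 = 18.2; e = 18 − 18.2 = -0.2
x=7: ŷ = 0.2 + 6·7 = 42.2; e = 42.4 − 42.2 = 0.2
x=9: ŷ = 0.2 + 6·9 = 54.2; e = 53.7 − 54.2 = -0.5
x=10: ŷ = 0.2 + 6·10 = 60.2; e = 61.6 − 60.2 = 1.4
x=11: ŷ = 0.2 + 6·11 = 66.2; e = 67.3 − 66.2 = 1.1
x=13: ŷ = 0.2 + 6·13 = 78.2; e = 76.5 − 78.2 = -1.7

-0.3, -0.2, 0.2, -0.5, 1.4, 1.1, -1.7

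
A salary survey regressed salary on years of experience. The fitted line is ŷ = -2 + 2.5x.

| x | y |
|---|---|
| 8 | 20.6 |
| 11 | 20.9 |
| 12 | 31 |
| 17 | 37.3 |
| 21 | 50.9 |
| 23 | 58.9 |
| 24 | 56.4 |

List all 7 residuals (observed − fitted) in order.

2.6, -4.6, 3, -3.2, 0.4, 3.4, -1.6

x=8: ŷ = -2 + 2.5·8 = 18; r = 20.6 − 18 = 2.6
x=11: ŷ = -2 + 2.5·11 = 25.5; r = 20.9 − 25.5 = -4.6
x=12: ŷ = -2 + 2.5·12 = 28; r = 31 − 28 = 3
x=17: ŷ = -2 + 2.5·17 = 40.5; r = 37.3 − 40.5 = -3.2
x=21: ŷ = -2 + 2.5·21 = 50.5; r = 50.9 − 50.5 = 0.4
x=23: ŷ = -2 + 2.5·23 = 55.5; r = 58.9 − 55.5 = 3.4
x=24: ŷ = -2 + 2.5·24 = 58; r = 56.4 − 58 = -1.6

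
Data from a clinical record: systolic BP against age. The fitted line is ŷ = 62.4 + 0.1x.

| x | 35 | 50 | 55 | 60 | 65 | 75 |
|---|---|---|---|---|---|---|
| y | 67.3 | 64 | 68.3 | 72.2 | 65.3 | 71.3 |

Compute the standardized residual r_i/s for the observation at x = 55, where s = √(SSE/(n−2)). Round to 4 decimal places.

x=35: ŷ = 62.4 + 0.1·35 = 65.9; r = 67.3 − 65.9 = 1.4
x=50: ŷ = 62.4 + 0.1·50 = 67.4; r = 64 − 67.4 = -3.4
x=55: ŷ = 62.4 + 0.1·55 = 67.9; r = 68.3 − 67.9 = 0.4
x=60: ŷ = 62.4 + 0.1·60 = 68.4; r = 72.2 − 68.4 = 3.8
x=65: ŷ = 62.4 + 0.1·65 = 68.9; r = 65.3 − 68.9 = -3.6
x=75: ŷ = 62.4 + 0.1·75 = 69.9; r = 71.3 − 69.9 = 1.4
SSE = 1.96 + 11.56 + 0.16 + 14.44 + 12.96 + 1.96 = 43.04
s = √(43.04/4) = 3.28024
r/s = 0.4 / 3.28024 = 0.1219

0.1219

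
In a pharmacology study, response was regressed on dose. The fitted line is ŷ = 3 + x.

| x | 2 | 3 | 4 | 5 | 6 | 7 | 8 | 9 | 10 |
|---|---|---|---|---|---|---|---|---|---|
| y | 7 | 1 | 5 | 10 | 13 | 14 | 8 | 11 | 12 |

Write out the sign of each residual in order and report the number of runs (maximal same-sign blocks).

x=2: ŷ = 3 + 2 = 5; r = 7 − 5 = 2
x=3: ŷ = 3 + 3 = 6; r = 1 − 6 = -5
x=4: ŷ = 3 + 4 = 7; r = 5 − 7 = -2
x=5: ŷ = 3 + 5 = 8; r = 10 − 8 = 2
x=6: ŷ = 3 + 6 = 9; r = 13 − 9 = 4
x=7: ŷ = 3 + 7 = 10; r = 14 − 10 = 4
x=8: ŷ = 3 + 8 = 11; r = 8 − 11 = -3
x=9: ŷ = 3 + 9 = 12; r = 11 − 12 = -1
x=10: ŷ = 3 + 10 = 13; r = 12 − 13 = -1
Signs: + − − + + + − − −
Runs: +×1, −×2, +×3, −×3 → 4

4 runs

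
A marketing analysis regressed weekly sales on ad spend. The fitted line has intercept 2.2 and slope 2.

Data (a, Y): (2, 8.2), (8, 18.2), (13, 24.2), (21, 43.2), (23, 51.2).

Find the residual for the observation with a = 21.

Ŷ = 2.2 + 2·21 = 44.2
r = 43.2 − 44.2 = -1

r = -1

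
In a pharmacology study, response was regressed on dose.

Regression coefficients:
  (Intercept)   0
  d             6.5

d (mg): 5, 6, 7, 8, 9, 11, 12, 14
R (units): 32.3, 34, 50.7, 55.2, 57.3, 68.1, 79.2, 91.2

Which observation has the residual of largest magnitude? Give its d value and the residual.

d = 7, e = 5.2

d=5: R̂ = 6.5·5 = 32.5; e = 32.3 − 32.5 = -0.2
d=6: R̂ = 6.5·6 = 39; e = 34 − 39 = -5
d=7: R̂ = 6.5·7 = 45.5; e = 50.7 − 45.5 = 5.2
d=8: R̂ = 6.5·8 = 52; e = 55.2 − 52 = 3.2
d=9: R̂ = 6.5·9 = 58.5; e = 57.3 − 58.5 = -1.2
d=11: R̂ = 6.5·11 = 71.5; e = 68.1 − 71.5 = -3.4
d=12: R̂ = 6.5·12 = 78; e = 79.2 − 78 = 1.2
d=14: R̂ = 6.5·14 = 91; e = 91.2 − 91 = 0.2
Largest |e| is 5.2 at d = 7, residual 5.2.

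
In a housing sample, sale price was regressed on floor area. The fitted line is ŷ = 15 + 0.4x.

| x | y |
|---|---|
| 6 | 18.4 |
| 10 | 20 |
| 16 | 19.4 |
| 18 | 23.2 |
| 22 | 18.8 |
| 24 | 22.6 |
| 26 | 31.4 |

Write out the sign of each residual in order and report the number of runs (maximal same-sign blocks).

5 runs

x=6: ŷ = 15 + 0.4·6 = 17.4; r = 18.4 − 17.4 = 1
x=10: ŷ = 15 + 0.4·10 = 19; r = 20 − 19 = 1
x=16: ŷ = 15 + 0.4·16 = 21.4; r = 19.4 − 21.4 = -2
x=18: ŷ = 15 + 0.4·18 = 22.2; r = 23.2 − 22.2 = 1
x=22: ŷ = 15 + 0.4·22 = 23.8; r = 18.8 − 23.8 = -5
x=24: ŷ = 15 + 0.4·24 = 24.6; r = 22.6 − 24.6 = -2
x=26: ŷ = 15 + 0.4·26 = 25.4; r = 31.4 − 25.4 = 6
Signs: + + − + − − +
Runs: +×2, −×1, +×1, −×2, +×1 → 5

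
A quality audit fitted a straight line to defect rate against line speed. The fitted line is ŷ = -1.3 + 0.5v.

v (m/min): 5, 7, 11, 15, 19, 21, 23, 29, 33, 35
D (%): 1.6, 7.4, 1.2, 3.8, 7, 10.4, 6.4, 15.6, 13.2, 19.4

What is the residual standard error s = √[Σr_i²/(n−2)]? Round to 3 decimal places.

s = 3.148

v=5: ŷ = -1.3 + 0.5·5 = 1.2; r = 1.6 − 1.2 = 0.4
v=7: ŷ = -1.3 + 0.5·7 = 2.2; r = 7.4 − 2.2 = 5.2
v=11: ŷ = -1.3 + 0.5·11 = 4.2; r = 1.2 − 4.2 = -3
v=15: ŷ = -1.3 + 0.5·15 = 6.2; r = 3.8 − 6.2 = -2.4
v=19: ŷ = -1.3 + 0.5·19 = 8.2; r = 7 − 8.2 = -1.2
v=21: ŷ = -1.3 + 0.5·21 = 9.2; r = 10.4 − 9.2 = 1.2
v=23: ŷ = -1.3 + 0.5·23 = 10.2; r = 6.4 − 10.2 = -3.8
v=29: ŷ = -1.3 + 0.5·29 = 13.2; r = 15.6 − 13.2 = 2.4
v=33: ŷ = -1.3 + 0.5·33 = 15.2; r = 13.2 − 15.2 = -2
v=35: ŷ = -1.3 + 0.5·35 = 16.2; r = 19.4 − 16.2 = 3.2
SSE = 0.16 + 27.04 + 9 + 5.76 + 1.44 + 1.44 + 14.44 + 5.76 + 4 + 10.24 = 79.28
s = √(79.28/8) = √9.91 ≈ 3.148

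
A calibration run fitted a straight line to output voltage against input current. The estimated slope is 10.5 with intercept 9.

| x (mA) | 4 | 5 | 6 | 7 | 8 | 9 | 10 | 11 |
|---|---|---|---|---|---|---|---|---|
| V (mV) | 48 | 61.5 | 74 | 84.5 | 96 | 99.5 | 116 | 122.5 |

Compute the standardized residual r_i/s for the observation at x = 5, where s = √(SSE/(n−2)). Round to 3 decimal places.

0.000

x=4: V̂ = 9 + 10.5·4 = 51; r = 48 − 51 = -3
x=5: V̂ = 9 + 10.5·5 = 61.5; r = 61.5 − 61.5 = 0
x=6: V̂ = 9 + 10.5·6 = 72; r = 74 − 72 = 2
x=7: V̂ = 9 + 10.5·7 = 82.5; r = 84.5 − 82.5 = 2
x=8: V̂ = 9 + 10.5·8 = 93; r = 96 − 93 = 3
x=9: V̂ = 9 + 10.5·9 = 103.5; r = 99.5 − 103.5 = -4
x=10: V̂ = 9 + 10.5·10 = 114; r = 116 − 114 = 2
x=11: V̂ = 9 + 10.5·11 = 124.5; r = 122.5 − 124.5 = -2
SSE = 9 + 0 + 4 + 4 + 9 + 16 + 4 + 4 = 50
s = √(50/6) = 2.88675
r/s = 0 / 2.88675 = 0.000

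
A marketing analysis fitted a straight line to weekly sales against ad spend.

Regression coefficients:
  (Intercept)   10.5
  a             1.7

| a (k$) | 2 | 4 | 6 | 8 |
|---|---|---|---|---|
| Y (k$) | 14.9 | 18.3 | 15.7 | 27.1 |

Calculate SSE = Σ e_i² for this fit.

SSE = 36

a=2: Ŷ = 10.5 + 1.7·2 = 13.9; e = 14.9 − 13.9 = 1
a=4: Ŷ = 10.5 + 1.7·4 = 17.3; e = 18.3 − 17.3 = 1
a=6: Ŷ = 10.5 + 1.7·6 = 20.7; e = 15.7 − 20.7 = -5
a=8: Ŷ = 10.5 + 1.7·8 = 24.1; e = 27.1 − 24.1 = 3
SSE = 1 + 1 + 25 + 9 = 36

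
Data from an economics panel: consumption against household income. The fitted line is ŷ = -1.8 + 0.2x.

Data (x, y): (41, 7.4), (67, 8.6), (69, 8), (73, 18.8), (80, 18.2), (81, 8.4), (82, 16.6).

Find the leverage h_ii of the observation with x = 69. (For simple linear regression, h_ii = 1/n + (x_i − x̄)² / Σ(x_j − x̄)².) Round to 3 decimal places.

h = 0.145

x̄ = (41 + 67 + 69 + 73 + 80 + 81 + 82)/7 = 70.4286
Σ(x − x̄)² = 866.041 + 11.7551 + 2.04082 + 6.61224 + 91.6122 + 111.755 + 133.898 = 1223.71
h = 1/7 + (-1.42857)²/1223.71 = 0.142857 + 0.00166772 = 0.145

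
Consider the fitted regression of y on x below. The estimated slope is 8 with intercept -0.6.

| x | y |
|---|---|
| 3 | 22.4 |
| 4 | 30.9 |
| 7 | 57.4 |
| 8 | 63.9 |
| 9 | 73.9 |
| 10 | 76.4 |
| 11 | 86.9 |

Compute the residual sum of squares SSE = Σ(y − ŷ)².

SSE = 21

x=3: ŷ = -0.6 + 8·3 = 23.4; e = 22.4 − 23.4 = -1
x=4: ŷ = -0.6 + 8·4 = 31.4; e = 30.9 − 31.4 = -0.5
x=7: ŷ = -0.6 + 8·7 = 55.4; e = 57.4 − 55.4 = 2
x=8: ŷ = -0.6 + 8·8 = 63.4; e = 63.9 − 63.4 = 0.5
x=9: ŷ = -0.6 + 8·9 = 71.4; e = 73.9 − 71.4 = 2.5
x=10: ŷ = -0.6 + 8·10 = 79.4; e = 76.4 − 79.4 = -3
x=11: ŷ = -0.6 + 8·11 = 87.4; e = 86.9 − 87.4 = -0.5
SSE = 1 + 0.25 + 4 + 0.25 + 6.25 + 9 + 0.25 = 21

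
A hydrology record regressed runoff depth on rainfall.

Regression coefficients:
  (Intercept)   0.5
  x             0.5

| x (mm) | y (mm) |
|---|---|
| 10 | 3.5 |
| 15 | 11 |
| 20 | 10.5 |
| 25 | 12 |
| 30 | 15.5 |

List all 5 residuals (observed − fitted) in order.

-2, 3, 0, -1, 0

x=10: ŷ = 0.5 + 0.5·10 = 5.5; e = 3.5 − 5.5 = -2
x=15: ŷ = 0.5 + 0.5·15 = 8; e = 11 − 8 = 3
x=20: ŷ = 0.5 + 0.5·20 = 10.5; e = 10.5 − 10.5 = 0
x=25: ŷ = 0.5 + 0.5·25 = 13; e = 12 − 13 = -1
x=30: ŷ = 0.5 + 0.5·30 = 15.5; e = 15.5 − 15.5 = 0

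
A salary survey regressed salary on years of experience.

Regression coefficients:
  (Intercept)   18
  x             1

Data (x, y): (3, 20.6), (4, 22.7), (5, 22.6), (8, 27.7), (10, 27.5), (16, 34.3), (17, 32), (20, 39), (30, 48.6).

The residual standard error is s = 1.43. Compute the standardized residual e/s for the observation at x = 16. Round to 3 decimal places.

0.210

ŷ = 18 + 16 = 34
e = 34.3 − 34 = 0.3
e/s = 0.3 / 1.43 = 0.210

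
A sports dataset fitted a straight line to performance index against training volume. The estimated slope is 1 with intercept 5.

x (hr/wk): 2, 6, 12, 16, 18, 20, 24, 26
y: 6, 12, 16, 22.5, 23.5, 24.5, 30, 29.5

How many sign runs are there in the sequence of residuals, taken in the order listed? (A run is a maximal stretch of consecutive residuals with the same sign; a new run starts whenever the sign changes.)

7 runs

x=2: ŷ = 5 + 2 = 7; e = 6 − 7 = -1
x=6: ŷ = 5 + 6 = 11; e = 12 − 11 = 1
x=12: ŷ = 5 + 12 = 17; e = 16 − 17 = -1
x=16: ŷ = 5 + 16 = 21; e = 22.5 − 21 = 1.5
x=18: ŷ = 5 + 18 = 23; e = 23.5 − 23 = 0.5
x=20: ŷ = 5 + 20 = 25; e = 24.5 − 25 = -0.5
x=24: ŷ = 5 + 24 = 29; e = 30 − 29 = 1
x=26: ŷ = 5 + 26 = 31; e = 29.5 − 31 = -1.5
Signs: − + − + + − + −
Runs: −×1, +×1, −×1, +×2, −×1, +×1, −×1 → 7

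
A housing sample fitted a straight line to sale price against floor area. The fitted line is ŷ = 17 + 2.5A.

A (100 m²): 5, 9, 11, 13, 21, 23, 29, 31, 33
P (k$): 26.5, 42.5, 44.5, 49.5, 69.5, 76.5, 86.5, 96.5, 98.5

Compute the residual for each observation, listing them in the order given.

-3, 3, 0, 0, 0, 2, -3, 2, -1

A=5: ŷ = 17 + 2.5·5 = 29.5; e = 26.5 − 29.5 = -3
A=9: ŷ = 17 + 2.5·9 = 39.5; e = 42.5 − 39.5 = 3
A=11: ŷ = 17 + 2.5·11 = 44.5; e = 44.5 − 44.5 = 0
A=13: ŷ = 17 + 2.5·13 = 49.5; e = 49.5 − 49.5 = 0
A=21: ŷ = 17 + 2.5·21 = 69.5; e = 69.5 − 69.5 = 0
A=23: ŷ = 17 + 2.5·23 = 74.5; e = 76.5 − 74.5 = 2
A=29: ŷ = 17 + 2.5·29 = 89.5; e = 86.5 − 89.5 = -3
A=31: ŷ = 17 + 2.5·31 = 94.5; e = 96.5 − 94.5 = 2
A=33: ŷ = 17 + 2.5·33 = 99.5; e = 98.5 − 99.5 = -1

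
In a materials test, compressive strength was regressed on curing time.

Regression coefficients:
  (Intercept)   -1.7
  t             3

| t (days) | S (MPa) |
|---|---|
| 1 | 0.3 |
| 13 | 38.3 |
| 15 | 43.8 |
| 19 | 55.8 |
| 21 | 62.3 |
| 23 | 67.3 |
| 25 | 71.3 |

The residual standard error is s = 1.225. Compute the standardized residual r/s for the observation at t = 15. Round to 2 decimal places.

ŷ = -1.7 + 3·15 = 43.3
r = 43.8 − 43.3 = 0.5
r/s = 0.5 / 1.225 = 0.41

0.41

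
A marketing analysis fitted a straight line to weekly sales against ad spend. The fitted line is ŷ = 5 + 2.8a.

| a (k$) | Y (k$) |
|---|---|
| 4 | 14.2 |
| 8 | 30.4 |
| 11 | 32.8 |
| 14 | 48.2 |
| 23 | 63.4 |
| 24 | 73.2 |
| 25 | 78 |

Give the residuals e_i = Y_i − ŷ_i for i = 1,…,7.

a=4: ŷ = 5 + 2.8·4 = 16.2; e = 14.2 − 16.2 = -2
a=8: ŷ = 5 + 2.8·8 = 27.4; e = 30.4 − 27.4 = 3
a=11: ŷ = 5 + 2.8·11 = 35.8; e = 32.8 − 35.8 = -3
a=14: ŷ = 5 + 2.8·14 = 44.2; e = 48.2 − 44.2 = 4
a=23: ŷ = 5 + 2.8·23 = 69.4; e = 63.4 − 69.4 = -6
a=24: ŷ = 5 + 2.8·24 = 72.2; e = 73.2 − 72.2 = 1
a=25: ŷ = 5 + 2.8·25 = 75; e = 78 − 75 = 3

-2, 3, -3, 4, -6, 1, 3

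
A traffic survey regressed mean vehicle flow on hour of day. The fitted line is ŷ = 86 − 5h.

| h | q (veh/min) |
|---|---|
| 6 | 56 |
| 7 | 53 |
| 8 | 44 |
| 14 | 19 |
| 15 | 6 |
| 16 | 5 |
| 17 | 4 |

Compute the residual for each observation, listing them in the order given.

0, 2, -2, 3, -5, -1, 3

h=6: ŷ = 86 − 5·6 = 56; e = 56 − 56 = 0
h=7: ŷ = 86 − 5·7 = 51; e = 53 − 51 = 2
h=8: ŷ = 86 − 5·8 = 46; e = 44 − 46 = -2
h=14: ŷ = 86 − 5·14 = 16; e = 19 − 16 = 3
h=15: ŷ = 86 − 5·15 = 11; e = 6 − 11 = -5
h=16: ŷ = 86 − 5·16 = 6; e = 5 − 6 = -1
h=17: ŷ = 86 − 5·17 = 1; e = 4 − 1 = 3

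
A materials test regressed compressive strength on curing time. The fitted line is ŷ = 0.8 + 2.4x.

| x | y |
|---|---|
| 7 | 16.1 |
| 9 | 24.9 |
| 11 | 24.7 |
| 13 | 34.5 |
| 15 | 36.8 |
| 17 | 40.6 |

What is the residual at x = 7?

ŷ = 0.8 + 2.4·7 = 17.6
r = 16.1 − 17.6 = -1.5

r = -1.5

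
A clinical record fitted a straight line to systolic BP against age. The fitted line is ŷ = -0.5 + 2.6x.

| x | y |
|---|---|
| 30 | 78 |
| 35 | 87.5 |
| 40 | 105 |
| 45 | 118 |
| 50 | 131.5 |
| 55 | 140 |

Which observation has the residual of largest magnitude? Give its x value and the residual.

x = 35, r = -3

x=30: ŷ = -0.5 + 2.6·30 = 77.5; r = 78 − 77.5 = 0.5
x=35: ŷ = -0.5 + 2.6·35 = 90.5; r = 87.5 − 90.5 = -3
x=40: ŷ = -0.5 + 2.6·40 = 103.5; r = 105 − 103.5 = 1.5
x=45: ŷ = -0.5 + 2.6·45 = 116.5; r = 118 − 116.5 = 1.5
x=50: ŷ = -0.5 + 2.6·50 = 129.5; r = 131.5 − 129.5 = 2
x=55: ŷ = -0.5 + 2.6·55 = 142.5; r = 140 − 142.5 = -2.5
Largest |r| is 3 at x = 35, residual -3.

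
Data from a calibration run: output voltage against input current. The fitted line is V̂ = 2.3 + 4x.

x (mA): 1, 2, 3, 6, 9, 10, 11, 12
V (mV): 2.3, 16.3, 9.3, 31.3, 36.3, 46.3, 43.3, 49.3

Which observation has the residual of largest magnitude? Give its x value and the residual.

x=1: V̂ = 2.3 + 4·1 = 6.3; r = 2.3 − 6.3 = -4
x=2: V̂ = 2.3 + 4·2 = 10.3; r = 16.3 − 10.3 = 6
x=3: V̂ = 2.3 + 4·3 = 14.3; r = 9.3 − 14.3 = -5
x=6: V̂ = 2.3 + 4·6 = 26.3; r = 31.3 − 26.3 = 5
x=9: V̂ = 2.3 + 4·9 = 38.3; r = 36.3 − 38.3 = -2
x=10: V̂ = 2.3 + 4·10 = 42.3; r = 46.3 − 42.3 = 4
x=11: V̂ = 2.3 + 4·11 = 46.3; r = 43.3 − 46.3 = -3
x=12: V̂ = 2.3 + 4·12 = 50.3; r = 49.3 − 50.3 = -1
Largest |r| is 6 at x = 2, residual 6.

x = 2, r = 6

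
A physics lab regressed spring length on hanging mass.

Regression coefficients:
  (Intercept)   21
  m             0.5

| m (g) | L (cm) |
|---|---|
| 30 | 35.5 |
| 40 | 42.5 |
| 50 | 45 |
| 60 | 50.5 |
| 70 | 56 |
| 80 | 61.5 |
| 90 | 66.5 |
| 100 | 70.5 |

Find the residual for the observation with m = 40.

L̂ = 21 + 0.5·40 = 41
r = 42.5 − 41 = 1.5

r = 1.5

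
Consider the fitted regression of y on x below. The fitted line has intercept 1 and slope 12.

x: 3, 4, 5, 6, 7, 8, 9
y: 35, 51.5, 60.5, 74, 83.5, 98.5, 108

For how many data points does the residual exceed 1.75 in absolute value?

2

x=3: ŷ = 1 + 12·3 = 37; e = 35 − 37 = -2
x=4: ŷ = 1 + 12·4 = 49; e = 51.5 − 49 = 2.5
x=5: ŷ = 1 + 12·5 = 61; e = 60.5 − 61 = -0.5
x=6: ŷ = 1 + 12·6 = 73; e = 74 − 73 = 1
x=7: ŷ = 1 + 12·7 = 85; e = 83.5 − 85 = -1.5
x=8: ŷ = 1 + 12·8 = 97; e = 98.5 − 97 = 1.5
x=9: ŷ = 1 + 12·9 = 109; e = 108 − 109 = -1
|e| > 1.75: x=3 (|e|=2), x=4 (|e|=2.5) → 2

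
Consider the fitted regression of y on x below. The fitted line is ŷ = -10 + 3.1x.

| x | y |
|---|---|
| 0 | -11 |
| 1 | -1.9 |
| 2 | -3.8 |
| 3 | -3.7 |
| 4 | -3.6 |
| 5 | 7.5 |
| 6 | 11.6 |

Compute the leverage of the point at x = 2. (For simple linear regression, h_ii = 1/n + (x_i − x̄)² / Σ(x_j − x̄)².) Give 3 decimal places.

x̄ = (0 + 1 + 2 + 3 + 4 + 5 + 6)/7 = 3
Σ(x − x̄)² = 9 + 4 + 1 + 0 + 1 + 4 + 9 = 28
h = 1/7 + (-1)²/28 = 0.142857 + 0.0357143 = 0.179

h = 0.179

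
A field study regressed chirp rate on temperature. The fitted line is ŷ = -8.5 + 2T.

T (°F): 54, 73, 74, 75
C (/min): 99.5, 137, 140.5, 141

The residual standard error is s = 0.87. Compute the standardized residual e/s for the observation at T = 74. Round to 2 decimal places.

ŷ = -8.5 + 2·74 = 139.5
e = 140.5 − 139.5 = 1
e/s = 1 / 0.87 = 1.15

1.15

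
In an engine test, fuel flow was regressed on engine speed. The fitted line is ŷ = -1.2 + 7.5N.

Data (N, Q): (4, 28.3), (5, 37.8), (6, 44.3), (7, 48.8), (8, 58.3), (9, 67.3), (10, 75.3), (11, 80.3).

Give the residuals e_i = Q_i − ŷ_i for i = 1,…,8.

N=4: ŷ = -1.2 + 7.5·4 = 28.8; e = 28.3 − 28.8 = -0.5
N=5: ŷ = -1.2 + 7.5·5 = 36.3; e = 37.8 − 36.3 = 1.5
N=6: ŷ = -1.2 + 7.5·6 = 43.8; e = 44.3 − 43.8 = 0.5
N=7: ŷ = -1.2 + 7.5·7 = 51.3; e = 48.8 − 51.3 = -2.5
N=8: ŷ = -1.2 + 7.5·8 = 58.8; e = 58.3 − 58.8 = -0.5
N=9: ŷ = -1.2 + 7.5·9 = 66.3; e = 67.3 − 66.3 = 1
N=10: ŷ = -1.2 + 7.5·10 = 73.8; e = 75.3 − 73.8 = 1.5
N=11: ŷ = -1.2 + 7.5·11 = 81.3; e = 80.3 − 81.3 = -1

-0.5, 1.5, 0.5, -2.5, -0.5, 1, 1.5, -1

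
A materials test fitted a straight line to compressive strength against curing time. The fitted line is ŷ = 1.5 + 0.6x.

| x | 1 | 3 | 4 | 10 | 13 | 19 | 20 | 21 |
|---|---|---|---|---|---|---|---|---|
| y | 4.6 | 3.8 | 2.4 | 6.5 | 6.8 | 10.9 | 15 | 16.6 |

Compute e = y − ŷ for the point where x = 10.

e = -1

ŷ = 1.5 + 0.6·10 = 7.5
e = 6.5 − 7.5 = -1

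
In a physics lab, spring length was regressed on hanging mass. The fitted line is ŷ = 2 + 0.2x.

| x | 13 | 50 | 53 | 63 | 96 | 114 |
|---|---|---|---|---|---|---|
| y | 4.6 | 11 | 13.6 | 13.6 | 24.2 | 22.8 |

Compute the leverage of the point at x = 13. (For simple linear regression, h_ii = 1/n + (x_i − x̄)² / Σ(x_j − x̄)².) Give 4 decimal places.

h = 0.5839

x̄ = (13 + 50 + 53 + 63 + 96 + 114)/6 = 64.8333
Σ(x − x̄)² = 2686.69 + 220.028 + 140.028 + 3.36111 + 971.361 + 2417.36 = 6438.83
h = 1/6 + (-51.8333)²/6438.83 = 0.166667 + 0.417264 = 0.5839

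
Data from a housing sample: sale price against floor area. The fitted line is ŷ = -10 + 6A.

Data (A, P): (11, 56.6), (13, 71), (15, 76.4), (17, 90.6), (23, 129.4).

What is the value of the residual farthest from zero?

r = -3.6

A=11: ŷ = -10 + 6·11 = 56; r = 56.6 − 56 = 0.6
A=13: ŷ = -10 + 6·13 = 68; r = 71 − 68 = 3
A=15: ŷ = -10 + 6·15 = 80; r = 76.4 − 80 = -3.6
A=17: ŷ = -10 + 6·17 = 92; r = 90.6 − 92 = -1.4
A=23: ŷ = -10 + 6·23 = 128; r = 129.4 − 128 = 1.4
Largest |r| is 3.6 at A = 15, residual -3.6.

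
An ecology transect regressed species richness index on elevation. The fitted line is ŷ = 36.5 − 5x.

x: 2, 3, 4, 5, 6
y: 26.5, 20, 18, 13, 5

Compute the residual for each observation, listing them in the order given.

x=2: ŷ = 36.5 − 5·2 = 26.5; r = 26.5 − 26.5 = 0
x=3: ŷ = 36.5 − 5·3 = 21.5; r = 20 − 21.5 = -1.5
x=4: ŷ = 36.5 − 5·4 = 16.5; r = 18 − 16.5 = 1.5
x=5: ŷ = 36.5 − 5·5 = 11.5; r = 13 − 11.5 = 1.5
x=6: ŷ = 36.5 − 5·6 = 6.5; r = 5 − 6.5 = -1.5

0, -1.5, 1.5, 1.5, -1.5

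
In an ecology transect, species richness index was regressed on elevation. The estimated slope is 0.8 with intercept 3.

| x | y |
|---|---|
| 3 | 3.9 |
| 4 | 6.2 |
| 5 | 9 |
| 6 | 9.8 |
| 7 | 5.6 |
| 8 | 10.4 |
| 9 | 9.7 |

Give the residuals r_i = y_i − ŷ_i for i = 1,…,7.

-1.5, 0, 2, 2, -3, 1, -0.5

x=3: ŷ = 3 + 0.8·3 = 5.4; r = 3.9 − 5.4 = -1.5
x=4: ŷ = 3 + 0.8·4 = 6.2; r = 6.2 − 6.2 = 0
x=5: ŷ = 3 + 0.8·5 = 7; r = 9 − 7 = 2
x=6: ŷ = 3 + 0.8·6 = 7.8; r = 9.8 − 7.8 = 2
x=7: ŷ = 3 + 0.8·7 = 8.6; r = 5.6 − 8.6 = -3
x=8: ŷ = 3 + 0.8·8 = 9.4; r = 10.4 − 9.4 = 1
x=9: ŷ = 3 + 0.8·9 = 10.2; r = 9.7 − 10.2 = -0.5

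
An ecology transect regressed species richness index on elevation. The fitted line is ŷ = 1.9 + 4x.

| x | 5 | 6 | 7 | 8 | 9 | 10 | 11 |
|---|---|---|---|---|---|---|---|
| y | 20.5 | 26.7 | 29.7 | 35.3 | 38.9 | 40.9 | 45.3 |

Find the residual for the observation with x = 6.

e = 0.8

ŷ = 1.9 + 4·6 = 25.9
e = 26.7 − 25.9 = 0.8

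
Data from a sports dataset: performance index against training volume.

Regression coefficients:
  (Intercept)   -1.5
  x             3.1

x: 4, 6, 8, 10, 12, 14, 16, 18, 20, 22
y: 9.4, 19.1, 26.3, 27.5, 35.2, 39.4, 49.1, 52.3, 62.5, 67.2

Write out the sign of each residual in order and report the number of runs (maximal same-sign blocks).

6 runs

x=4: ŷ = -1.5 + 3.1·4 = 10.9; r = 9.4 − 10.9 = -1.5
x=6: ŷ = -1.5 + 3.1·6 = 17.1; r = 19.1 − 17.1 = 2
x=8: ŷ = -1.5 + 3.1·8 = 23.3; r = 26.3 − 23.3 = 3
x=10: ŷ = -1.5 + 3.1·10 = 29.5; r = 27.5 − 29.5 = -2
x=12: ŷ = -1.5 + 3.1·12 = 35.7; r = 35.2 − 35.7 = -0.5
x=14: ŷ = -1.5 + 3.1·14 = 41.9; r = 39.4 − 41.9 = -2.5
x=16: ŷ = -1.5 + 3.1·16 = 48.1; r = 49.1 − 48.1 = 1
x=18: ŷ = -1.5 + 3.1·18 = 54.3; r = 52.3 − 54.3 = -2
x=20: ŷ = -1.5 + 3.1·20 = 60.5; r = 62.5 − 60.5 = 2
x=22: ŷ = -1.5 + 3.1·22 = 66.7; r = 67.2 − 66.7 = 0.5
Signs: − + + − − − + − + +
Runs: −×1, +×2, −×3, +×1, −×1, +×2 → 6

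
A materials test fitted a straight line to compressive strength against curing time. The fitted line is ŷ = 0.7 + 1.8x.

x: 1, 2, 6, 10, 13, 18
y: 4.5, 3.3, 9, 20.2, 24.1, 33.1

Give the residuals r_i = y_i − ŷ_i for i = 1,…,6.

x=1: ŷ = 0.7 + 1.8·1 = 2.5; r = 4.5 − 2.5 = 2
x=2: ŷ = 0.7 + 1.8·2 = 4.3; r = 3.3 − 4.3 = -1
x=6: ŷ = 0.7 + 1.8·6 = 11.5; r = 9 − 11.5 = -2.5
x=10: ŷ = 0.7 + 1.8·10 = 18.7; r = 20.2 − 18.7 = 1.5
x=13: ŷ = 0.7 + 1.8·13 = 24.1; r = 24.1 − 24.1 = 0
x=18: ŷ = 0.7 + 1.8·18 = 33.1; r = 33.1 − 33.1 = 0

2, -1, -2.5, 1.5, 0, 0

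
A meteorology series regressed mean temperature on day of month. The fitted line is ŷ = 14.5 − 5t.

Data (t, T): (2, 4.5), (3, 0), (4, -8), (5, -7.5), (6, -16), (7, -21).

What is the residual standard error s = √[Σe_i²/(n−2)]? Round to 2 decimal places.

s = 2.00

t=2: ŷ = 14.5 − 5·2 = 4.5; e = 4.5 − 4.5 = 0
t=3: ŷ = 14.5 − 5·3 = -0.5; e = 0 − (-0.5) = 0.5
t=4: ŷ = 14.5 − 5·4 = -5.5; e = -8 − (-5.5) = -2.5
t=5: ŷ = 14.5 − 5·5 = -10.5; e = -7.5 − (-10.5) = 3
t=6: ŷ = 14.5 − 5·6 = -15.5; e = -16 − (-15.5) = -0.5
t=7: ŷ = 14.5 − 5·7 = -20.5; e = -21 − (-20.5) = -0.5
SSE = 0 + 0.25 + 6.25 + 9 + 0.25 + 0.25 = 16
s = √(16/4) = √4 ≈ 2.00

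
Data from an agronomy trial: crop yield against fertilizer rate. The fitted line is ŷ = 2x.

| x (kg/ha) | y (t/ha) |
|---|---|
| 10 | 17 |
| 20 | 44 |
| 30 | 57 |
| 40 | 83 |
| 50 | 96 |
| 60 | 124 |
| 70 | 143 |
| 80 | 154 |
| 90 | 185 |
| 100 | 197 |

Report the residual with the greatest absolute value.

r = -6

x=10: ŷ = 2·10 = 20; r = 17 − 20 = -3
x=20: ŷ = 2·20 = 40; r = 44 − 40 = 4
x=30: ŷ = 2·30 = 60; r = 57 − 60 = -3
x=40: ŷ = 2·40 = 80; r = 83 − 80 = 3
x=50: ŷ = 2·50 = 100; r = 96 − 100 = -4
x=60: ŷ = 2·60 = 120; r = 124 − 120 = 4
x=70: ŷ = 2·70 = 140; r = 143 − 140 = 3
x=80: ŷ = 2·80 = 160; r = 154 − 160 = -6
x=90: ŷ = 2·90 = 180; r = 185 − 180 = 5
x=100: ŷ = 2·100 = 200; r = 197 − 200 = -3
Largest |r| is 6 at x = 80, residual -6.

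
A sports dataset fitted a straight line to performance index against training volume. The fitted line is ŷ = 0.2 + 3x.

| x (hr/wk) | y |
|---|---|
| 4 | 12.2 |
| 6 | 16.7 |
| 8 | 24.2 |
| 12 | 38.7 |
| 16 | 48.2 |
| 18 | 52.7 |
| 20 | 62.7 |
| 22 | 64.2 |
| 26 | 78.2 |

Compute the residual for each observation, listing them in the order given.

x=4: ŷ = 0.2 + 3·4 = 12.2; r = 12.2 − 12.2 = 0
x=6: ŷ = 0.2 + 3·6 = 18.2; r = 16.7 − 18.2 = -1.5
x=8: ŷ = 0.2 + 3·8 = 24.2; r = 24.2 − 24.2 = 0
x=12: ŷ = 0.2 + 3·12 = 36.2; r = 38.7 − 36.2 = 2.5
x=16: ŷ = 0.2 + 3·16 = 48.2; r = 48.2 − 48.2 = 0
x=18: ŷ = 0.2 + 3·18 = 54.2; r = 52.7 − 54.2 = -1.5
x=20: ŷ = 0.2 + 3·20 = 60.2; r = 62.7 − 60.2 = 2.5
x=22: ŷ = 0.2 + 3·22 = 66.2; r = 64.2 − 66.2 = -2
x=26: ŷ = 0.2 + 3·26 = 78.2; r = 78.2 − 78.2 = 0

0, -1.5, 0, 2.5, 0, -1.5, 2.5, -2, 0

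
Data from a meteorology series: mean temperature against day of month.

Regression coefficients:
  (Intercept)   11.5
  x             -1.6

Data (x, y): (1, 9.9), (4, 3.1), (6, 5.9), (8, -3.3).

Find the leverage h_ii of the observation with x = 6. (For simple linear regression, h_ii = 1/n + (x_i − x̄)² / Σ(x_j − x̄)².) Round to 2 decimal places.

x̄ = (1 + 4 + 6 + 8)/4 = 4.75
Σ(x − x̄)² = 14.0625 + 0.5625 + 1.5625 + 10.5625 = 26.75
h = 1/4 + (1.25)²/26.75 = 0.25 + 0.0584112 = 0.31

h = 0.31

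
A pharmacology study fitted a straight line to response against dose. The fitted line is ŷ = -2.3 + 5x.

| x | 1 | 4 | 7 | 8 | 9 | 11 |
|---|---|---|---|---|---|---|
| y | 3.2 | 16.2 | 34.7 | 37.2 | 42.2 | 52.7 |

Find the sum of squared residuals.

x=1: ŷ = -2.3 + 5·1 = 2.7; e = 3.2 − 2.7 = 0.5
x=4: ŷ = -2.3 + 5·4 = 17.7; e = 16.2 − 17.7 = -1.5
x=7: ŷ = -2.3 + 5·7 = 32.7; e = 34.7 − 32.7 = 2
x=8: ŷ = -2.3 + 5·8 = 37.7; e = 37.2 − 37.7 = -0.5
x=9: ŷ = -2.3 + 5·9 = 42.7; e = 42.2 − 42.7 = -0.5
x=11: ŷ = -2.3 + 5·11 = 52.7; e = 52.7 − 52.7 = 0
SSE = 0.25 + 2.25 + 4 + 0.25 + 0.25 + 0 = 7

SSE = 7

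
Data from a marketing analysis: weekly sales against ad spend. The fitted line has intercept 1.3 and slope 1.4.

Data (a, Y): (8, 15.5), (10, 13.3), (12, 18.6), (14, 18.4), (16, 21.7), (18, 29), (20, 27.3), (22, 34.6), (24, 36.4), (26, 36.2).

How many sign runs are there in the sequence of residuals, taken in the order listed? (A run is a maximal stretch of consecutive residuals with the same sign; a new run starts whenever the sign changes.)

a=8: Ŷ = 1.3 + 1.4·8 = 12.5; r = 15.5 − 12.5 = 3
a=10: Ŷ = 1.3 + 1.4·10 = 15.3; r = 13.3 − 15.3 = -2
a=12: Ŷ = 1.3 + 1.4·12 = 18.1; r = 18.6 − 18.1 = 0.5
a=14: Ŷ = 1.3 + 1.4·14 = 20.9; r = 18.4 − 20.9 = -2.5
a=16: Ŷ = 1.3 + 1.4·16 = 23.7; r = 21.7 − 23.7 = -2
a=18: Ŷ = 1.3 + 1.4·18 = 26.5; r = 29 − 26.5 = 2.5
a=20: Ŷ = 1.3 + 1.4·20 = 29.3; r = 27.3 − 29.3 = -2
a=22: Ŷ = 1.3 + 1.4·22 = 32.1; r = 34.6 − 32.1 = 2.5
a=24: Ŷ = 1.3 + 1.4·24 = 34.9; r = 36.4 − 34.9 = 1.5
a=26: Ŷ = 1.3 + 1.4·26 = 37.7; r = 36.2 − 37.7 = -1.5
Signs: + − + − − + − + + −
Runs: +×1, −×1, +×1, −×2, +×1, −×1, +×2, −×1 → 8

8 runs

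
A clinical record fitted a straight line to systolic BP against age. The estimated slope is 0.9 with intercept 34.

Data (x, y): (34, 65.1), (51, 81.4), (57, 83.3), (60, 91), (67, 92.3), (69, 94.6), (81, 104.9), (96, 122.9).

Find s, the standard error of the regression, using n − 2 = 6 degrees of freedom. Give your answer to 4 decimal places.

s = 2.3094

x=34: ŷ = 34 + 0.9·34 = 64.6; e = 65.1 − 64.6 = 0.5
x=51: ŷ = 34 + 0.9·51 = 79.9; e = 81.4 − 79.9 = 1.5
x=57: ŷ = 34 + 0.9·57 = 85.3; e = 83.3 − 85.3 = -2
x=60: ŷ = 34 + 0.9·60 = 88; e = 91 − 88 = 3
x=67: ŷ = 34 + 0.9·67 = 94.3; e = 92.3 − 94.3 = -2
x=69: ŷ = 34 + 0.9·69 = 96.1; e = 94.6 − 96.1 = -1.5
x=81: ŷ = 34 + 0.9·81 = 106.9; e = 104.9 − 106.9 = -2
x=96: ŷ = 34 + 0.9·96 = 120.4; e = 122.9 − 120.4 = 2.5
SSE = 0.25 + 2.25 + 4 + 9 + 4 + 2.25 + 4 + 6.25 = 32
s = √(32/6) = √5.33333 ≈ 2.3094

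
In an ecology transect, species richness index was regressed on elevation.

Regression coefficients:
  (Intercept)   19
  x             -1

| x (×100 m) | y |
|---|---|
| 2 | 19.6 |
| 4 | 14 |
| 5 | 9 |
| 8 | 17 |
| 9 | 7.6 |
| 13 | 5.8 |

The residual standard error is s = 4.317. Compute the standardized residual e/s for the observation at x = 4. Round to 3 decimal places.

ŷ = 19 − 4 = 15
e = 14 − 15 = -1
e/s = -1 / 4.317 = -0.232

-0.232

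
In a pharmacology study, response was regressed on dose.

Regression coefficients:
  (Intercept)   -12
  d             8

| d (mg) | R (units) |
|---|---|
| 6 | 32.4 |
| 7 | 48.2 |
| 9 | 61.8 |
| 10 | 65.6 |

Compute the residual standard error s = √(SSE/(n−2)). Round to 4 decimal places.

d=6: ŷ = -12 + 8·6 = 36; e = 32.4 − 36 = -3.6
d=7: ŷ = -12 + 8·7 = 44; e = 48.2 − 44 = 4.2
d=9: ŷ = -12 + 8·9 = 60; e = 61.8 − 60 = 1.8
d=10: ŷ = -12 + 8·10 = 68; e = 65.6 − 68 = -2.4
SSE = 12.96 + 17.64 + 3.24 + 5.76 = 39.6
s = √(39.6/2) = √19.8 ≈ 4.4497

s = 4.4497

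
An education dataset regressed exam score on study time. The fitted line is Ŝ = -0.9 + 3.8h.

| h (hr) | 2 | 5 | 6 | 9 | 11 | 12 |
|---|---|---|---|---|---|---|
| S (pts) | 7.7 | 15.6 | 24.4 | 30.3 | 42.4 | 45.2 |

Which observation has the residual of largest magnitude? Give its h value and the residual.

h = 9, r = -3

h=2: Ŝ = -0.9 + 3.8·2 = 6.7; r = 7.7 − 6.7 = 1
h=5: Ŝ = -0.9 + 3.8·5 = 18.1; r = 15.6 − 18.1 = -2.5
h=6: Ŝ = -0.9 + 3.8·6 = 21.9; r = 24.4 − 21.9 = 2.5
h=9: Ŝ = -0.9 + 3.8·9 = 33.3; r = 30.3 − 33.3 = -3
h=11: Ŝ = -0.9 + 3.8·11 = 40.9; r = 42.4 − 40.9 = 1.5
h=12: Ŝ = -0.9 + 3.8·12 = 44.7; r = 45.2 − 44.7 = 0.5
Largest |r| is 3 at h = 9, residual -3.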